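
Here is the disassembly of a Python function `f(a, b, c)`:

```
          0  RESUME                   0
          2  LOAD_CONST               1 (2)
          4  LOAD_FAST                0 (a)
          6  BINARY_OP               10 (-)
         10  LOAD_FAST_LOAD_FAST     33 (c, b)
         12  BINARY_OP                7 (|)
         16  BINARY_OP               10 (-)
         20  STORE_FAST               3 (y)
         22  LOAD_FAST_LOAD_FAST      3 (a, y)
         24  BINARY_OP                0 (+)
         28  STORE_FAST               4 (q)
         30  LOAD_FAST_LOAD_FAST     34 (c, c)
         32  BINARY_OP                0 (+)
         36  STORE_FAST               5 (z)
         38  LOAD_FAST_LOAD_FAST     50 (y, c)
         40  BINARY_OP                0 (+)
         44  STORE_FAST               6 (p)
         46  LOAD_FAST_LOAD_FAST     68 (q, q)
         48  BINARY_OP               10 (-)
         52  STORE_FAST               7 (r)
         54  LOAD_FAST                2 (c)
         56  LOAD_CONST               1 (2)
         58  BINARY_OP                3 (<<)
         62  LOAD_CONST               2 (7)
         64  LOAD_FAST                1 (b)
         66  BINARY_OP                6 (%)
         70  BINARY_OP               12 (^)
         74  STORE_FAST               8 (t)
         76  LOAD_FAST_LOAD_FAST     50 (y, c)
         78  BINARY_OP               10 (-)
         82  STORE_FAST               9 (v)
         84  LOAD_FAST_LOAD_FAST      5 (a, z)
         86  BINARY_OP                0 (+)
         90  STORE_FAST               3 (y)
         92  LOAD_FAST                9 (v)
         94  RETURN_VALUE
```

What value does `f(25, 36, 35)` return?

-97

LOAD_CONST → push 2. Stack: [2]
LOAD_FAST a → push 25. Stack: [2, 25]
BINARY_OP - → 2 - 25 = -23. Stack: [-23]
LOAD_FAST_LOAD_FAST c,b → push 35,36. Stack: [-23, 35, 36]
BINARY_OP | → 35 | 36 = 39. Stack: [-23, 39]
BINARY_OP - → -23 - 39 = -62. Stack: [-62]
STORE_FAST y → y=-62. Stack: []
LOAD_FAST_LOAD_FAST a,y → push 25,-62. Stack: [25, -62]
BINARY_OP + → 25 + -62 = -37. Stack: [-37]
STORE_FAST q → q=-37. Stack: []
LOAD_FAST_LOAD_FAST c,c → push 35,35. Stack: [35, 35]
BINARY_OP + → 35 + 35 = 70. Stack: [70]
STORE_FAST z → z=70. Stack: []
LOAD_FAST_LOAD_FAST y,c → push -62,35. Stack: [-62, 35]
BINARY_OP + → -62 + 35 = -27. Stack: [-27]
STORE_FAST p → p=-27. Stack: []
LOAD_FAST_LOAD_FAST q,q → push -37,-37. Stack: [-37, -37]
BINARY_OP - → -37 - -37 = 0. Stack: [0]
STORE_FAST r → r=0. Stack: []
LOAD_FAST c → push 35. Stack: [35]
LOAD_CONST → push 2. Stack: [35, 2]
BINARY_OP << → 35 << 2 = 140. Stack: [140]
LOAD_CONST → push 7. Stack: [140, 7]
LOAD_FAST b → push 36. Stack: [140, 7, 36]
BINARY_OP % → 7 % 36 = 7. Stack: [140, 7]
BINARY_OP ^ → 140 ^ 7 = 139. Stack: [139]
STORE_FAST t → t=139. Stack: []
LOAD_FAST_LOAD_FAST y,c → push -62,35. Stack: [-62, 35]
BINARY_OP - → -62 - 35 = -97. Stack: [-97]
STORE_FAST v → v=-97. Stack: []
LOAD_FAST_LOAD_FAST a,z → push 25,70. Stack: [25, 70]
BINARY_OP + → 25 + 70 = 95. Stack: [95]
STORE_FAST y → y=95. Stack: []
LOAD_FAST v → push -97. Stack: [-97]
RETURN_VALUE → return -97.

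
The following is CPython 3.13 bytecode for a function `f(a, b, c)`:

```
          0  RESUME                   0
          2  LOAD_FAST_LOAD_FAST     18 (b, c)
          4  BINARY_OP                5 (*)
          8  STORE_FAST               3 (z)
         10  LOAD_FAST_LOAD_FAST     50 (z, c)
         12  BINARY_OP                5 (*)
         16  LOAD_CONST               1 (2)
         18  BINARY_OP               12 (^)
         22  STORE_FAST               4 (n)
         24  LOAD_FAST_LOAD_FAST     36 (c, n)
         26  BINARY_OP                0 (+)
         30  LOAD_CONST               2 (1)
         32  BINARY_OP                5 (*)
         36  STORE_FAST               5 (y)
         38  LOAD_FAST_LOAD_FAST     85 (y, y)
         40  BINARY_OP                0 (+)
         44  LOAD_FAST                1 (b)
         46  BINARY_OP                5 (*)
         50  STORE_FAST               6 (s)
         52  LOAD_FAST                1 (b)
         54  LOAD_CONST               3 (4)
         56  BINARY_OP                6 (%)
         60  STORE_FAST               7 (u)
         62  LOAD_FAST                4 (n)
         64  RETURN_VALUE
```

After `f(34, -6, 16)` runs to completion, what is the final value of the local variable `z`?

-96

LOAD_FAST_LOAD_FAST b,c → push -6,16. Stack: [-6, 16]
BINARY_OP * → -6 * 16 = -96. Stack: [-96]
STORE_FAST z → z=-96. Stack: []
LOAD_FAST_LOAD_FAST z,c → push -96,16. Stack: [-96, 16]
BINARY_OP * → -96 * 16 = -1536. Stack: [-1536]
LOAD_CONST → push 2. Stack: [-1536, 2]
BINARY_OP ^ → -1536 ^ 2 = -1534. Stack: [-1534]
STORE_FAST n → n=-1534. Stack: []
LOAD_FAST_LOAD_FAST c,n → push 16,-1534. Stack: [16, -1534]
BINARY_OP + → 16 + -1534 = -1518. Stack: [-1518]
LOAD_CONST → push 1. Stack: [-1518, 1]
BINARY_OP * → -1518 * 1 = -1518. Stack: [-1518]
STORE_FAST y → y=-1518. Stack: []
LOAD_FAST_LOAD_FAST y,y → push -1518,-1518. Stack: [-1518, -1518]
BINARY_OP + → -1518 + -1518 = -3036. Stack: [-3036]
LOAD_FAST b → push -6. Stack: [-3036, -6]
BINARY_OP * → -3036 * -6 = 18216. Stack: [18216]
STORE_FAST s → s=18216. Stack: []
LOAD_FAST b → push -6. Stack: [-6]
LOAD_CONST → push 4. Stack: [-6, 4]
BINARY_OP % → -6 % 4 = 2. Stack: [2]
STORE_FAST u → u=2. Stack: []
LOAD_FAST n → push -1534. Stack: [-1534]
RETURN_VALUE → return -1534.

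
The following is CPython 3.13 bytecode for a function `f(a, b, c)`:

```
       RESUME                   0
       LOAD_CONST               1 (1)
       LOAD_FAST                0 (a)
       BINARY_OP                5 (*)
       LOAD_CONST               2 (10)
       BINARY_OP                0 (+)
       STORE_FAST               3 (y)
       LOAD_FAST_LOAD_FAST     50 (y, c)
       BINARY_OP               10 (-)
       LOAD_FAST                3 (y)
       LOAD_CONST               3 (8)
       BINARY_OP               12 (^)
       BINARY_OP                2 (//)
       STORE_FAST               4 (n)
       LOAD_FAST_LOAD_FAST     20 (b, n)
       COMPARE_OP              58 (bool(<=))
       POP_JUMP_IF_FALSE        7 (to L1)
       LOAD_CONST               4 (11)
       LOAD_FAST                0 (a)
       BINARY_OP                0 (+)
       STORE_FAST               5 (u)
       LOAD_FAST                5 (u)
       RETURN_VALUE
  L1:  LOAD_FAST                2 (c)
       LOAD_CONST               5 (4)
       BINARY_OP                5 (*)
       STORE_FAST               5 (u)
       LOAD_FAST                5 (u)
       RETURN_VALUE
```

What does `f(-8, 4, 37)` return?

148

LOAD_CONST → push 1. Stack: [1]
LOAD_FAST a → push -8. Stack: [1, -8]
BINARY_OP * → 1 * -8 = -8. Stack: [-8]
LOAD_CONST → push 10. Stack: [-8, 10]
BINARY_OP + → -8 + 10 = 2. Stack: [2]
STORE_FAST y → y=2. Stack: []
LOAD_FAST_LOAD_FAST y,c → push 2,37. Stack: [2, 37]
BINARY_OP - → 2 - 37 = -35. Stack: [-35]
LOAD_FAST y → push 2. Stack: [-35, 2]
LOAD_CONST → push 8. Stack: [-35, 2, 8]
BINARY_OP ^ → 2 ^ 8 = 10. Stack: [-35, 10]
BINARY_OP // → -35 // 10 = -4. Stack: [-4]
STORE_FAST n → n=-4. Stack: []
LOAD_FAST_LOAD_FAST b,n → push 4,-4. Stack: [4, -4]
COMPARE_OP bool(<=) → 4 vs -4 = False. Stack: [False]
POP_JUMP_IF_FALSE → pop False; jump. Stack: []
LOAD_FAST c → push 37. Stack: [37]
LOAD_CONST → push 4. Stack: [37, 4]
BINARY_OP * → 37 * 4 = 148. Stack: [148]
STORE_FAST u → u=148. Stack: []
LOAD_FAST u → push 148. Stack: [148]
RETURN_VALUE → return 148.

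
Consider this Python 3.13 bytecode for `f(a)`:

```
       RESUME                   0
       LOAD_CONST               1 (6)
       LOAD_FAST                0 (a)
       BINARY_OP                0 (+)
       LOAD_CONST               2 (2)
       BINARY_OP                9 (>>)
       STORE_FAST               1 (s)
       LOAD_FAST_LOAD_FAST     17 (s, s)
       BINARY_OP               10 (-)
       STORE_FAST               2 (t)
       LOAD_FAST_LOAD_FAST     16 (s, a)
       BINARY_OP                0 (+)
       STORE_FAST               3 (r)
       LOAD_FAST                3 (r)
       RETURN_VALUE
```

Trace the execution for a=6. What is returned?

LOAD_CONST → push 6. Stack: [6]
LOAD_FAST a → push 6. Stack: [6, 6]
BINARY_OP + → 6 + 6 = 12. Stack: [12]
LOAD_CONST → push 2. Stack: [12, 2]
BINARY_OP >> → 12 >> 2 = 3. Stack: [3]
STORE_FAST s → s=3. Stack: []
LOAD_FAST_LOAD_FAST s,s → push 3,3. Stack: [3, 3]
BINARY_OP - → 3 - 3 = 0. Stack: [0]
STORE_FAST t → t=0. Stack: []
LOAD_FAST_LOAD_FAST s,a → push 3,6. Stack: [3, 6]
BINARY_OP + → 3 + 6 = 9. Stack: [9]
STORE_FAST r → r=9. Stack: []
LOAD_FAST r → push 9. Stack: [9]
RETURN_VALUE → return 9.

9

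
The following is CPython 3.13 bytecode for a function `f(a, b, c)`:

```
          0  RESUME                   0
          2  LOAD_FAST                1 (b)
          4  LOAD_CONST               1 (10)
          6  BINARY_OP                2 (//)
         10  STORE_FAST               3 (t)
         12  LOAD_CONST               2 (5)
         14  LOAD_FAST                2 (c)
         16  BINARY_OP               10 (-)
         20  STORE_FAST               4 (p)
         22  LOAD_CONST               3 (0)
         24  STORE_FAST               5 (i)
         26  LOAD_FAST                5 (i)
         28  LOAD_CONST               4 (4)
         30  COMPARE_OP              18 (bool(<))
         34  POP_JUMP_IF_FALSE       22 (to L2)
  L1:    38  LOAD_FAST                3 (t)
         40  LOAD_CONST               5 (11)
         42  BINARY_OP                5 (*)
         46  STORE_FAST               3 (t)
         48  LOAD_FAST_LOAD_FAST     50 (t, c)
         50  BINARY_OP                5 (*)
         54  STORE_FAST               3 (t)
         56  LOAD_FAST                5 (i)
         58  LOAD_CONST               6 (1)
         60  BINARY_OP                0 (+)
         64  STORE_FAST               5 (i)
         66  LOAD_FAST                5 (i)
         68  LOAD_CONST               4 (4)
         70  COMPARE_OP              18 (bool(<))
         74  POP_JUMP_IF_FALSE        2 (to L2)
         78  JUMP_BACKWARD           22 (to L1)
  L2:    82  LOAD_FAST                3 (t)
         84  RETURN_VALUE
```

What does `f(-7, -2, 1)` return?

-14641

LOAD_FAST b → push -2
LOAD_CONST → push 10
BINARY_OP // → -2 // 10 = -1
STORE_FAST t → t=-1
LOAD_CONST → push 5
LOAD_FAST c → push 1
BINARY_OP - → 5 - 1 = 4
STORE_FAST p → p=4
LOAD_CONST → push 0
STORE_FAST i → i=0
LOAD_FAST i → push 0
LOAD_CONST → push 4
COMPARE_OP bool(<) → 0 vs 4 = True
POP_JUMP_IF_FALSE → pop True; no jump
LOAD_FAST t → push -1
LOAD_CONST → push 11
BINARY_OP * → -1 * 11 = -11
STORE_FAST t → t=-11
LOAD_FAST_LOAD_FAST t,c → push -11,1
BINARY_OP * → -11 * 1 = -11
STORE_FAST t → t=-11
LOAD_FAST i → push 0
LOAD_CONST → push 1
BINARY_OP + → 0 + 1 = 1
STORE_FAST i → i=1
LOAD_FAST i → push 1
LOAD_CONST → push 4
COMPARE_OP bool(<) → 1 vs 4 = True
POP_JUMP_IF_FALSE → pop True; no jump
LOAD_FAST t → push -11
LOAD_CONST → push 11
BINARY_OP * → -11 * 11 = -121
STORE_FAST t → t=-121
LOAD_FAST_LOAD_FAST t,c → push -121,1
BINARY_OP * → -121 * 1 = -121
STORE_FAST t → t=-121
LOAD_FAST i → push 1
LOAD_CONST → push 1
BINARY_OP + → 1 + 1 = 2
STORE_FAST i → i=2
LOAD_FAST i → push 2
LOAD_CONST → push 4
COMPARE_OP bool(<) → 2 vs 4 = True
POP_JUMP_IF_FALSE → pop True; no jump
LOAD_FAST t → push -121
LOAD_CONST → push 11
BINARY_OP * → -121 * 11 = -1331
STORE_FAST t → t=-1331
LOAD_FAST_LOAD_FAST t,c → push -1331,1
BINARY_OP * → -1331 * 1 = -1331
STORE_FAST t → t=-1331
LOAD_FAST i → push 2
LOAD_CONST → push 1
BINARY_OP + → 2 + 1 = 3
STORE_FAST i → i=3
LOAD_FAST i → push 3
LOAD_CONST → push 4
COMPARE_OP bool(<) → 3 vs 4 = True
POP_JUMP_IF_FALSE → pop True; no jump
LOAD_FAST t → push -1331
LOAD_CONST → push 11
BINARY_OP * → -1331 * 11 = -14641
STORE_FAST t → t=-14641
LOAD_FAST_LOAD_FAST t,c → push -14641,1
BINARY_OP * → -14641 * 1 = -14641
STORE_FAST t → t=-14641
LOAD_FAST i → push 3
LOAD_CONST → push 1
BINARY_OP + → 3 + 1 = 4
STORE_FAST i → i=4
LOAD_FAST i → push 4
LOAD_CONST → push 4
COMPARE_OP bool(<) → 4 vs 4 = False
POP_JUMP_IF_FALSE → pop False; jump
LOAD_FAST t → push -14641
RETURN_VALUE → return -14641.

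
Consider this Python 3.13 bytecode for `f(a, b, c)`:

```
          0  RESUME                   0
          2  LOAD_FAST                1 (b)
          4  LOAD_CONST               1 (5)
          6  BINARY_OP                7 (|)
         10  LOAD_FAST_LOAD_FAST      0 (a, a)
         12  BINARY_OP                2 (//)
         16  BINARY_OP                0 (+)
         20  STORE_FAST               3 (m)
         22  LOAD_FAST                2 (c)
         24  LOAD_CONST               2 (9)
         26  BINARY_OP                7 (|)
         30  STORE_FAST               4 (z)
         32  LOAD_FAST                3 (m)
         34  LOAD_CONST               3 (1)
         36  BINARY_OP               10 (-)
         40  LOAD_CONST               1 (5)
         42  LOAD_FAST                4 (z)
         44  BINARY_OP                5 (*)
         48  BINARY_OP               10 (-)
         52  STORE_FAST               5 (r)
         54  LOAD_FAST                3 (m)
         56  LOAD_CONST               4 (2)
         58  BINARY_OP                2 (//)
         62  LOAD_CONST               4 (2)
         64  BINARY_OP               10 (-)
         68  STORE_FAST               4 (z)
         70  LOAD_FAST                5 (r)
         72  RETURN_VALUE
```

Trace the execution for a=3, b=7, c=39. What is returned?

-228

LOAD_FAST b → push 7. Stack: [7]
LOAD_CONST → push 5. Stack: [7, 5]
BINARY_OP | → 7 | 5 = 7. Stack: [7]
LOAD_FAST_LOAD_FAST a,a → push 3,3. Stack: [7, 3, 3]
BINARY_OP // → 3 // 3 = 1. Stack: [7, 1]
BINARY_OP + → 7 + 1 = 8. Stack: [8]
STORE_FAST m → m=8. Stack: []
LOAD_FAST c → push 39. Stack: [39]
LOAD_CONST → push 9. Stack: [39, 9]
BINARY_OP | → 39 | 9 = 47. Stack: [47]
STORE_FAST z → z=47. Stack: []
LOAD_FAST m → push 8. Stack: [8]
LOAD_CONST → push 1. Stack: [8, 1]
BINARY_OP - → 8 - 1 = 7. Stack: [7]
LOAD_CONST → push 5. Stack: [7, 5]
LOAD_FAST z → push 47. Stack: [7, 5, 47]
BINARY_OP * → 5 * 47 = 235. Stack: [7, 235]
BINARY_OP - → 7 - 235 = -228. Stack: [-228]
STORE_FAST r → r=-228. Stack: []
LOAD_FAST m → push 8. Stack: [8]
LOAD_CONST → push 2. Stack: [8, 2]
BINARY_OP // → 8 // 2 = 4. Stack: [4]
LOAD_CONST → push 2. Stack: [4, 2]
BINARY_OP - → 4 - 2 = 2. Stack: [2]
STORE_FAST z → z=2. Stack: []
LOAD_FAST r → push -228. Stack: [-228]
RETURN_VALUE → return -228.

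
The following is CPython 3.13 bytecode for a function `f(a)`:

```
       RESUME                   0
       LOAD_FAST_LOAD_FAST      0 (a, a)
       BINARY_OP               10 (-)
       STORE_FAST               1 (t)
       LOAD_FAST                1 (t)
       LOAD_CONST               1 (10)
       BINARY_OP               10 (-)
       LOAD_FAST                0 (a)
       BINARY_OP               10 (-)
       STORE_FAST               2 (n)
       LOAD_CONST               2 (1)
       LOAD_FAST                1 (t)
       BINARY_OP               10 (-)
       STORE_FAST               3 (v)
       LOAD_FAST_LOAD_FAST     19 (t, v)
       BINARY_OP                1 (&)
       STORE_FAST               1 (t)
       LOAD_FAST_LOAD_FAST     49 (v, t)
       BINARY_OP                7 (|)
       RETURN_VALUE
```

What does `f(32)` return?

1

LOAD_FAST_LOAD_FAST a,a → push 32,32. Stack: [32, 32]
BINARY_OP - → 32 - 32 = 0. Stack: [0]
STORE_FAST t → t=0. Stack: []
LOAD_FAST t → push 0. Stack: [0]
LOAD_CONST → push 10. Stack: [0, 10]
BINARY_OP - → 0 - 10 = -10. Stack: [-10]
LOAD_FAST a → push 32. Stack: [-10, 32]
BINARY_OP - → -10 - 32 = -42. Stack: [-42]
STORE_FAST n → n=-42. Stack: []
LOAD_CONST → push 1. Stack: [1]
LOAD_FAST t → push 0. Stack: [1, 0]
BINARY_OP - → 1 - 0 = 1. Stack: [1]
STORE_FAST v → v=1. Stack: []
LOAD_FAST_LOAD_FAST t,v → push 0,1. Stack: [0, 1]
BINARY_OP & → 0 & 1 = 0. Stack: [0]
STORE_FAST t → t=0. Stack: []
LOAD_FAST_LOAD_FAST v,t → push 1,0. Stack: [1, 0]
BINARY_OP | → 1 | 0 = 1. Stack: [1]
RETURN_VALUE → return 1.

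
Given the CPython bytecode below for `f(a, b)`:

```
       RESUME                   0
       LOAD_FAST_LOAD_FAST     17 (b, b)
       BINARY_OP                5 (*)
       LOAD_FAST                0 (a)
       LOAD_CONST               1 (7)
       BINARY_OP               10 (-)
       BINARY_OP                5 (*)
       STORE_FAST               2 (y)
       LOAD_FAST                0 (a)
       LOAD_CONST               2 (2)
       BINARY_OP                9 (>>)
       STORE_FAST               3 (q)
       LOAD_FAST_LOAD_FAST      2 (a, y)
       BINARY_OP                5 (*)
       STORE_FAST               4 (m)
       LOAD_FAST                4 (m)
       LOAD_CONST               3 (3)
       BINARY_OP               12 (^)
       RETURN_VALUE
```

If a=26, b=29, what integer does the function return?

415453

LOAD_FAST_LOAD_FAST b,b → push 29,29. Stack: [29, 29]
BINARY_OP * → 29 * 29 = 841. Stack: [841]
LOAD_FAST a → push 26. Stack: [841, 26]
LOAD_CONST → push 7. Stack: [841, 26, 7]
BINARY_OP - → 26 - 7 = 19. Stack: [841, 19]
BINARY_OP * → 841 * 19 = 15979. Stack: [15979]
STORE_FAST y → y=15979. Stack: []
LOAD_FAST a → push 26. Stack: [26]
LOAD_CONST → push 2. Stack: [26, 2]
BINARY_OP >> → 26 >> 2 = 6. Stack: [6]
STORE_FAST q → q=6. Stack: []
LOAD_FAST_LOAD_FAST a,y → push 26,15979. Stack: [26, 15979]
BINARY_OP * → 26 * 15979 = 415454. Stack: [415454]
STORE_FAST m → m=415454. Stack: []
LOAD_FAST m → push 415454. Stack: [415454]
LOAD_CONST → push 3. Stack: [415454, 3]
BINARY_OP ^ → 415454 ^ 3 = 415453. Stack: [415453]
RETURN_VALUE → return 415453.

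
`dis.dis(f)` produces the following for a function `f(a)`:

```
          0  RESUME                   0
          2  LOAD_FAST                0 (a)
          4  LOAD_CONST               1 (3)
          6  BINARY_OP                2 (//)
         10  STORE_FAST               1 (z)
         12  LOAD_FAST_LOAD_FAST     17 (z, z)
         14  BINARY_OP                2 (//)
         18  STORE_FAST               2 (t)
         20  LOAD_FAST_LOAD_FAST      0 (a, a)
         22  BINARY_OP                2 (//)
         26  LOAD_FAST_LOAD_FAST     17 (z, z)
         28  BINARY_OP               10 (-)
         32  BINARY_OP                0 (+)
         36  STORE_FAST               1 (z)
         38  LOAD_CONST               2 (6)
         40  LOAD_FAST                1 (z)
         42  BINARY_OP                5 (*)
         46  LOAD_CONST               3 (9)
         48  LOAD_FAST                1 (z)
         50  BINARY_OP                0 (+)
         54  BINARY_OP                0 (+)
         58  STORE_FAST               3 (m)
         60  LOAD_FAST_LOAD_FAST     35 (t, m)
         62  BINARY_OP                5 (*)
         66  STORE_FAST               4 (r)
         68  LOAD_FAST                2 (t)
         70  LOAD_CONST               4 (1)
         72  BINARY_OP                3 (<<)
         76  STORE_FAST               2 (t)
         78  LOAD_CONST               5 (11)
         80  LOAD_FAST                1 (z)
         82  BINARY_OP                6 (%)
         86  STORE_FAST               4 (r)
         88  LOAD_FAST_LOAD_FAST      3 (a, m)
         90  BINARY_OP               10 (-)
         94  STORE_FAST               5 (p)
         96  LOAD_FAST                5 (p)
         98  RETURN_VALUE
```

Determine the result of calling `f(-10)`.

LOAD_FAST a → push -10. Stack: [-10]
LOAD_CONST → push 3. Stack: [-10, 3]
BINARY_OP // → -10 // 3 = -4. Stack: [-4]
STORE_FAST z → z=-4. Stack: []
LOAD_FAST_LOAD_FAST z,z → push -4,-4. Stack: [-4, -4]
BINARY_OP // → -4 // -4 = 1. Stack: [1]
STORE_FAST t → t=1. Stack: []
LOAD_FAST_LOAD_FAST a,a → push -10,-10. Stack: [-10, -10]
BINARY_OP // → -10 // -10 = 1. Stack: [1]
LOAD_FAST_LOAD_FAST z,z → push -4,-4. Stack: [1, -4, -4]
BINARY_OP - → -4 - -4 = 0. Stack: [1, 0]
BINARY_OP + → 1 + 0 = 1. Stack: [1]
STORE_FAST z → z=1. Stack: []
LOAD_CONST → push 6. Stack: [6]
LOAD_FAST z → push 1. Stack: [6, 1]
BINARY_OP * → 6 * 1 = 6. Stack: [6]
LOAD_CONST → push 9. Stack: [6, 9]
LOAD_FAST z → push 1. Stack: [6, 9, 1]
BINARY_OP + → 9 + 1 = 10. Stack: [6, 10]
BINARY_OP + → 6 + 10 = 16. Stack: [16]
STORE_FAST m → m=16. Stack: []
LOAD_FAST_LOAD_FAST t,m → push 1,16. Stack: [1, 16]
BINARY_OP * → 1 * 16 = 16. Stack: [16]
STORE_FAST r → r=16. Stack: []
LOAD_FAST t → push 1. Stack: [1]
LOAD_CONST → push 1. Stack: [1, 1]
BINARY_OP << → 1 << 1 = 2. Stack: [2]
STORE_FAST t → t=2. Stack: []
LOAD_CONST → push 11. Stack: [11]
LOAD_FAST z → push 1. Stack: [11, 1]
BINARY_OP % → 11 % 1 = 0. Stack: [0]
STORE_FAST r → r=0. Stack: []
LOAD_FAST_LOAD_FAST a,m → push -10,16. Stack: [-10, 16]
BINARY_OP - → -10 - 16 = -26. Stack: [-26]
STORE_FAST p → p=-26. Stack: []
LOAD_FAST p → push -26. Stack: [-26]
RETURN_VALUE → return -26.

-26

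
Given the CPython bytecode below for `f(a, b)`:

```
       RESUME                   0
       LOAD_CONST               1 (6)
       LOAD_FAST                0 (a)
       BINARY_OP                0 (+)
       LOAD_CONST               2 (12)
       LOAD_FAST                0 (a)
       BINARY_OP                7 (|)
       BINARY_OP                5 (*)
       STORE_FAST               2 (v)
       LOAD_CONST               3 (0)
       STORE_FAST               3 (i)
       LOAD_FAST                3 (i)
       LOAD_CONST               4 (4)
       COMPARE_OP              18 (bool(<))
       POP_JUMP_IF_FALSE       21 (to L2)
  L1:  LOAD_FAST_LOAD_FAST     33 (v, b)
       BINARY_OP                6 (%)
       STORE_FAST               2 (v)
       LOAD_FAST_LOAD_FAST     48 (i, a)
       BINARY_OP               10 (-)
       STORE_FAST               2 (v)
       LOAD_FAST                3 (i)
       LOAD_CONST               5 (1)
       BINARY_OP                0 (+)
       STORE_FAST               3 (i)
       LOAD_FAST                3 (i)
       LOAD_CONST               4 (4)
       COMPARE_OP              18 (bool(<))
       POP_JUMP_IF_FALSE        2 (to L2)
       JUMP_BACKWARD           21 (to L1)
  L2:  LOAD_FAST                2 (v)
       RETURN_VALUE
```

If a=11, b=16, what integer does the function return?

LOAD_CONST → push 6
LOAD_FAST a → push 11
BINARY_OP + → 6 + 11 = 17
LOAD_CONST → push 12
LOAD_FAST a → push 11
BINARY_OP | → 12 | 11 = 15
BINARY_OP * → 17 * 15 = 255
STORE_FAST v → v=255
LOAD_CONST → push 0
STORE_FAST i → i=0
LOAD_FAST i → push 0
LOAD_CONST → push 4
COMPARE_OP bool(<) → 0 vs 4 = True
POP_JUMP_IF_FALSE → pop True; no jump
LOAD_FAST_LOAD_FAST v,b → push 255,16
BINARY_OP % → 255 % 16 = 15
STORE_FAST v → v=15
LOAD_FAST_LOAD_FAST i,a → push 0,11
BINARY_OP - → 0 - 11 = -11
STORE_FAST v → v=-11
LOAD_FAST i → push 0
LOAD_CONST → push 1
BINARY_OP + → 0 + 1 = 1
STORE_FAST i → i=1
LOAD_FAST i → push 1
LOAD_CONST → push 4
COMPARE_OP bool(<) → 1 vs 4 = True
POP_JUMP_IF_FALSE → pop True; no jump
LOAD_FAST_LOAD_FAST v,b → push -11,16
BINARY_OP % → -11 % 16 = 5
STORE_FAST v → v=5
LOAD_FAST_LOAD_FAST i,a → push 1,11
BINARY_OP - → 1 - 11 = -10
STORE_FAST v → v=-10
LOAD_FAST i → push 1
LOAD_CONST → push 1
BINARY_OP + → 1 + 1 = 2
STORE_FAST i → i=2
LOAD_FAST i → push 2
LOAD_CONST → push 4
COMPARE_OP bool(<) → 2 vs 4 = True
POP_JUMP_IF_FALSE → pop True; no jump
LOAD_FAST_LOAD_FAST v,b → push -10,16
BINARY_OP % → -10 % 16 = 6
STORE_FAST v → v=6
LOAD_FAST_LOAD_FAST i,a → push 2,11
BINARY_OP - → 2 - 11 = -9
STORE_FAST v → v=-9
LOAD_FAST i → push 2
LOAD_CONST → push 1
BINARY_OP + → 2 + 1 = 3
STORE_FAST i → i=3
LOAD_FAST i → push 3
LOAD_CONST → push 4
COMPARE_OP bool(<) → 3 vs 4 = True
POP_JUMP_IF_FALSE → pop True; no jump
LOAD_FAST_LOAD_FAST v,b → push -9,16
BINARY_OP % → -9 % 16 = 7
STORE_FAST v → v=7
LOAD_FAST_LOAD_FAST i,a → push 3,11
BINARY_OP - → 3 - 11 = -8
STORE_FAST v → v=-8
LOAD_FAST i → push 3
LOAD_CONST → push 1
BINARY_OP + → 3 + 1 = 4
STORE_FAST i → i=4
LOAD_FAST i → push 4
LOAD_CONST → push 4
COMPARE_OP bool(<) → 4 vs 4 = False
POP_JUMP_IF_FALSE → pop False; jump
LOAD_FAST v → push -8
RETURN_VALUE → return -8.

-8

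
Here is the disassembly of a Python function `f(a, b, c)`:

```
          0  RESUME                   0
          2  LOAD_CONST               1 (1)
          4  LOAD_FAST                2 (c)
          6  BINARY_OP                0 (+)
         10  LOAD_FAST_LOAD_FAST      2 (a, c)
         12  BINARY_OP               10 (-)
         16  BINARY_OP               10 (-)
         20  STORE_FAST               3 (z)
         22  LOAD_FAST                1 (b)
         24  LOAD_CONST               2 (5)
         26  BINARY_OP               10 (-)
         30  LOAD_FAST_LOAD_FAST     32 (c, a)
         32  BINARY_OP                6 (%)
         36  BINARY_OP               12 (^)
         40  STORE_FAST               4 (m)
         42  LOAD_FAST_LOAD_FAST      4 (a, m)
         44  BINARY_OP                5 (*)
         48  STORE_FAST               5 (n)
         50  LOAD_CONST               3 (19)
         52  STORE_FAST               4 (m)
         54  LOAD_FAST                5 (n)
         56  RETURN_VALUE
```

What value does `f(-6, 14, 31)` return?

LOAD_CONST → push 1. Stack: [1]
LOAD_FAST c → push 31. Stack: [1, 31]
BINARY_OP + → 1 + 31 = 32. Stack: [32]
LOAD_FAST_LOAD_FAST a,c → push -6,31. Stack: [32, -6, 31]
BINARY_OP - → -6 - 31 = -37. Stack: [32, -37]
BINARY_OP - → 32 - -37 = 69. Stack: [69]
STORE_FAST z → z=69. Stack: []
LOAD_FAST b → push 14. Stack: [14]
LOAD_CONST → push 5. Stack: [14, 5]
BINARY_OP - → 14 - 5 = 9. Stack: [9]
LOAD_FAST_LOAD_FAST c,a → push 31,-6. Stack: [9, 31, -6]
BINARY_OP % → 31 % -6 = -5. Stack: [9, -5]
BINARY_OP ^ → 9 ^ -5 = -14. Stack: [-14]
STORE_FAST m → m=-14. Stack: []
LOAD_FAST_LOAD_FAST a,m → push -6,-14. Stack: [-6, -14]
BINARY_OP * → -6 * -14 = 84. Stack: [84]
STORE_FAST n → n=84. Stack: []
LOAD_CONST → push 19. Stack: [19]
STORE_FAST m → m=19. Stack: []
LOAD_FAST n → push 84. Stack: [84]
RETURN_VALUE → return 84.

84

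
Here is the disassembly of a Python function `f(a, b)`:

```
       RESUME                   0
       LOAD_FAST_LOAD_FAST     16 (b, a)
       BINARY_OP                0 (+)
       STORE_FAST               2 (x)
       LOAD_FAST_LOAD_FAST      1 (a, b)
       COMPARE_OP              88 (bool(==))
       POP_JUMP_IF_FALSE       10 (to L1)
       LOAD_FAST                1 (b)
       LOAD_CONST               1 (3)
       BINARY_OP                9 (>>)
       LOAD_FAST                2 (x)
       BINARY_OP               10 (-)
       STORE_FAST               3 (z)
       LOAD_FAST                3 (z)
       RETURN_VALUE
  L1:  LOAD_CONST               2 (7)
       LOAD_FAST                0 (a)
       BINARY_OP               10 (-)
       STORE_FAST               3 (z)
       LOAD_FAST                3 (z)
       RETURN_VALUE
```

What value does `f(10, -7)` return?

-3

LOAD_FAST_LOAD_FAST b,a → push -7,10. Stack: [-7, 10]
BINARY_OP + → -7 + 10 = 3. Stack: [3]
STORE_FAST x → x=3. Stack: []
LOAD_FAST_LOAD_FAST a,b → push 10,-7. Stack: [10, -7]
COMPARE_OP bool(==) → 10 vs -7 = False. Stack: [False]
POP_JUMP_IF_FALSE → pop False; jump. Stack: []
LOAD_CONST → push 7. Stack: [7]
LOAD_FAST a → push 10. Stack: [7, 10]
BINARY_OP - → 7 - 10 = -3. Stack: [-3]
STORE_FAST z → z=-3. Stack: []
LOAD_FAST z → push -3. Stack: [-3]
RETURN_VALUE → return -3.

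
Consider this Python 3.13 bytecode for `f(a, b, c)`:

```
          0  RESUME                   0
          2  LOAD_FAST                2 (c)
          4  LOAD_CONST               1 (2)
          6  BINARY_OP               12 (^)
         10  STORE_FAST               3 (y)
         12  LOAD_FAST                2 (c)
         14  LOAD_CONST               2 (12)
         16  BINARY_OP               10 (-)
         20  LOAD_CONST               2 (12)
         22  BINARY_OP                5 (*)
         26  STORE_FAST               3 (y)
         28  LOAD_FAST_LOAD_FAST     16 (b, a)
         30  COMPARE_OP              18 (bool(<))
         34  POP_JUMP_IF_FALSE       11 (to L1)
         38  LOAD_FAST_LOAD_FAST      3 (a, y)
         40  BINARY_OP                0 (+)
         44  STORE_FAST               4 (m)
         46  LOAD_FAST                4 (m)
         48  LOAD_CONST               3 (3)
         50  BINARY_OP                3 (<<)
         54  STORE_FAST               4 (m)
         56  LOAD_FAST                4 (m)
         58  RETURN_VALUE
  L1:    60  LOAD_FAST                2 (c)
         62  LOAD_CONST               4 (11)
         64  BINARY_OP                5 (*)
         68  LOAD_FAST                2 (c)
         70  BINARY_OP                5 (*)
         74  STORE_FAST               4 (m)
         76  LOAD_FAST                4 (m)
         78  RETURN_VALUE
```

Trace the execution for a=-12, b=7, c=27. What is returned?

LOAD_FAST c → push 27. Stack: [27]
LOAD_CONST → push 2. Stack: [27, 2]
BINARY_OP ^ → 27 ^ 2 = 25. Stack: [25]
STORE_FAST y → y=25. Stack: []
LOAD_FAST c → push 27. Stack: [27]
LOAD_CONST → push 12. Stack: [27, 12]
BINARY_OP - → 27 - 12 = 15. Stack: [15]
LOAD_CONST → push 12. Stack: [15, 12]
BINARY_OP * → 15 * 12 = 180. Stack: [180]
STORE_FAST y → y=180. Stack: []
LOAD_FAST_LOAD_FAST b,a → push 7,-12. Stack: [7, -12]
COMPARE_OP bool(<) → 7 vs -12 = False. Stack: [False]
POP_JUMP_IF_FALSE → pop False; jump. Stack: []
LOAD_FAST c → push 27. Stack: [27]
LOAD_CONST → push 11. Stack: [27, 11]
BINARY_OP * → 27 * 11 = 297. Stack: [297]
LOAD_FAST c → push 27. Stack: [297, 27]
BINARY_OP * → 297 * 27 = 8019. Stack: [8019]
STORE_FAST m → m=8019. Stack: []
LOAD_FAST m → push 8019. Stack: [8019]
RETURN_VALUE → return 8019.

8019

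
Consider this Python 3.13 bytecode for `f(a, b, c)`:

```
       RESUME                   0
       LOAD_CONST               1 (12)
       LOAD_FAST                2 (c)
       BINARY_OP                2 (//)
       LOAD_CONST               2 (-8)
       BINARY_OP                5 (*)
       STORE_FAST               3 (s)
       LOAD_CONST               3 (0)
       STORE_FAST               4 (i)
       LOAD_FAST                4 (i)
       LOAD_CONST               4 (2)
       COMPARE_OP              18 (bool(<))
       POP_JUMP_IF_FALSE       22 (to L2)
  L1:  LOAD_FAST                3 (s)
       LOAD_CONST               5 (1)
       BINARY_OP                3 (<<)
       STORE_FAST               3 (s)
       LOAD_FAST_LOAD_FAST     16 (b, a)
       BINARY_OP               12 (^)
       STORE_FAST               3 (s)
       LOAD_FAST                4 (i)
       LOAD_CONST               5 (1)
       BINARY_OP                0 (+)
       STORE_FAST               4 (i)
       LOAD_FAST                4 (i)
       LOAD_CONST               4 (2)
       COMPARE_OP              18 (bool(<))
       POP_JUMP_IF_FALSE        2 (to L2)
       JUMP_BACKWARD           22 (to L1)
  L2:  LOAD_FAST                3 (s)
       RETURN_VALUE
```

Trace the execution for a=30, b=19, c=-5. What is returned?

13

LOAD_CONST → push 12. Stack: [12]
LOAD_FAST c → push -5. Stack: [12, -5]
BINARY_OP // → 12 // -5 = -3. Stack: [-3]
LOAD_CONST → push -8. Stack: [-3, -8]
BINARY_OP * → -3 * -8 = 24. Stack: [24]
STORE_FAST s → s=24. Stack: []
LOAD_CONST → push 0. Stack: [0]
STORE_FAST i → i=0. Stack: []
LOAD_FAST i → push 0. Stack: [0]
LOAD_CONST → push 2. Stack: [0, 2]
COMPARE_OP bool(<) → 0 vs 2 = True. Stack: [True]
POP_JUMP_IF_FALSE → pop True; no jump. Stack: []
LOAD_FAST s → push 24. Stack: [24]
LOAD_CONST → push 1. Stack: [24, 1]
BINARY_OP << → 24 << 1 = 48. Stack: [48]
STORE_FAST s → s=48. Stack: []
LOAD_FAST_LOAD_FAST b,a → push 19,30. Stack: [19, 30]
BINARY_OP ^ → 19 ^ 30 = 13. Stack: [13]
STORE_FAST s → s=13. Stack: []
LOAD_FAST i → push 0. Stack: [0]
LOAD_CONST → push 1. Stack: [0, 1]
BINARY_OP + → 0 + 1 = 1. Stack: [1]
STORE_FAST i → i=1. Stack: []
LOAD_FAST i → push 1. Stack: [1]
LOAD_CONST → push 2. Stack: [1, 2]
COMPARE_OP bool(<) → 1 vs 2 = True. Stack: [True]
POP_JUMP_IF_FALSE → pop True; no jump. Stack: []
LOAD_FAST s → push 13. Stack: [13]
LOAD_CONST → push 1. Stack: [13, 1]
BINARY_OP << → 13 << 1 = 26. Stack: [26]
STORE_FAST s → s=26. Stack: []
LOAD_FAST_LOAD_FAST b,a → push 19,30. Stack: [19, 30]
BINARY_OP ^ → 19 ^ 30 = 13. Stack: [13]
STORE_FAST s → s=13. Stack: []
LOAD_FAST i → push 1. Stack: [1]
LOAD_CONST → push 1. Stack: [1, 1]
BINARY_OP + → 1 + 1 = 2. Stack: [2]
STORE_FAST i → i=2. Stack: []
LOAD_FAST i → push 2. Stack: [2]
LOAD_CONST → push 2. Stack: [2, 2]
COMPARE_OP bool(<) → 2 vs 2 = False. Stack: [False]
POP_JUMP_IF_FALSE → pop False; jump. Stack: []
LOAD_FAST s → push 13. Stack: [13]
RETURN_VALUE → return 13.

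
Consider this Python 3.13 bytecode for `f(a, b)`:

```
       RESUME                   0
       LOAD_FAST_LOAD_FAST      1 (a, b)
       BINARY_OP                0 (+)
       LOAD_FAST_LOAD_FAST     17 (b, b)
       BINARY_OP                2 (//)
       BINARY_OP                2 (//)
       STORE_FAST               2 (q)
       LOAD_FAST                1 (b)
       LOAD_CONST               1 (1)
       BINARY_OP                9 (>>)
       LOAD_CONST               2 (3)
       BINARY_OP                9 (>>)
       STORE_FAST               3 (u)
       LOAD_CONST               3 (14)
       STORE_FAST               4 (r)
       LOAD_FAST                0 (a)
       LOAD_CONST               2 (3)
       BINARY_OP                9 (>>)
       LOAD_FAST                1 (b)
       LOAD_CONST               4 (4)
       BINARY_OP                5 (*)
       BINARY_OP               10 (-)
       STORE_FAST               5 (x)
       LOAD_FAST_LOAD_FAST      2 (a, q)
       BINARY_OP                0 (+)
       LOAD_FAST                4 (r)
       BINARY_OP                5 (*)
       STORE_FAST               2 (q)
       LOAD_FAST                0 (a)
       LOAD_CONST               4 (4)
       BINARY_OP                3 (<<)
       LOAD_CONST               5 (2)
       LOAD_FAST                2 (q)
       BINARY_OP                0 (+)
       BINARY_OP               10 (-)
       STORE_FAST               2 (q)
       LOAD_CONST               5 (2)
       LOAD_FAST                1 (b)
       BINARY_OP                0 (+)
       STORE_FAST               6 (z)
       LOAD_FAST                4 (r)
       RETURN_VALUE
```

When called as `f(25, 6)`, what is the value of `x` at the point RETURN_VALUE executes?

LOAD_FAST_LOAD_FAST a,b → push 25,6. Stack: [25, 6]
BINARY_OP + → 25 + 6 = 31. Stack: [31]
LOAD_FAST_LOAD_FAST b,b → push 6,6. Stack: [31, 6, 6]
BINARY_OP // → 6 // 6 = 1. Stack: [31, 1]
BINARY_OP // → 31 // 1 = 31. Stack: [31]
STORE_FAST q → q=31. Stack: []
LOAD_FAST b → push 6. Stack: [6]
LOAD_CONST → push 1. Stack: [6, 1]
BINARY_OP >> → 6 >> 1 = 3. Stack: [3]
LOAD_CONST → push 3. Stack: [3, 3]
BINARY_OP >> → 3 >> 3 = 0. Stack: [0]
STORE_FAST u → u=0. Stack: []
LOAD_CONST → push 14. Stack: [14]
STORE_FAST r → r=14. Stack: []
LOAD_FAST a → push 25. Stack: [25]
LOAD_CONST → push 3. Stack: [25, 3]
BINARY_OP >> → 25 >> 3 = 3. Stack: [3]
LOAD_FAST b → push 6. Stack: [3, 6]
LOAD_CONST → push 4. Stack: [3, 6, 4]
BINARY_OP * → 6 * 4 = 24. Stack: [3, 24]
BINARY_OP - → 3 - 24 = -21. Stack: [-21]
STORE_FAST x → x=-21. Stack: []
LOAD_FAST_LOAD_FAST a,q → push 25,31. Stack: [25, 31]
BINARY_OP + → 25 + 31 = 56. Stack: [56]
LOAD_FAST r → push 14. Stack: [56, 14]
BINARY_OP * → 56 * 14 = 784. Stack: [784]
STORE_FAST q → q=784. Stack: []
LOAD_FAST a → push 25. Stack: [25]
LOAD_CONST → push 4. Stack: [25, 4]
BINARY_OP << → 25 << 4 = 400. Stack: [400]
LOAD_CONST → push 2. Stack: [400, 2]
LOAD_FAST q → push 784. Stack: [400, 2, 784]
BINARY_OP + → 2 + 784 = 786. Stack: [400, 786]
BINARY_OP - → 400 - 786 = -386. Stack: [-386]
STORE_FAST q → q=-386. Stack: []
LOAD_CONST → push 2. Stack: [2]
LOAD_FAST b → push 6. Stack: [2, 6]
BINARY_OP + → 2 + 6 = 8. Stack: [8]
STORE_FAST z → z=8. Stack: []
LOAD_FAST r → push 14. Stack: [14]
RETURN_VALUE → return 14.

-21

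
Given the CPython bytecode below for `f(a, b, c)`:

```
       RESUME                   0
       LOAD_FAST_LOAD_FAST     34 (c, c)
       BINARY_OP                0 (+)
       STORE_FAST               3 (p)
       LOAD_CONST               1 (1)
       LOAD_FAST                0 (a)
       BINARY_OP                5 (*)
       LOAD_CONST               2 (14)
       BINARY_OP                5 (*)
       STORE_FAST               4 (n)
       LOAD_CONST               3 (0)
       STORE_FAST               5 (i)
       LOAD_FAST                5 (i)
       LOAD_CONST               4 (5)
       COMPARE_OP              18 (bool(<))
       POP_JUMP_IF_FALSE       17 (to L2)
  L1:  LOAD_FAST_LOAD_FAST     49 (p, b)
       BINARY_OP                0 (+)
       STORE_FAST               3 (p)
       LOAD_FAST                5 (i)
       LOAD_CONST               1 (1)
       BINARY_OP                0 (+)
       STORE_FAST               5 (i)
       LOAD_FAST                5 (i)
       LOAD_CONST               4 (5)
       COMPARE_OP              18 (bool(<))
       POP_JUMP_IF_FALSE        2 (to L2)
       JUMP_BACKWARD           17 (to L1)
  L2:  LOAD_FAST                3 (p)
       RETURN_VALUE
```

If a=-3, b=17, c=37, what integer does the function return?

LOAD_FAST_LOAD_FAST c,c → push 37,37
BINARY_OP + → 37 + 37 = 74
STORE_FAST p → p=74
LOAD_CONST → push 1
LOAD_FAST a → push -3
BINARY_OP * → 1 * -3 = -3
LOAD_CONST → push 14
BINARY_OP * → -3 * 14 = -42
STORE_FAST n → n=-42
LOAD_CONST → push 0
STORE_FAST i → i=0
LOAD_FAST i → push 0
LOAD_CONST → push 5
COMPARE_OP bool(<) → 0 vs 5 = True
POP_JUMP_IF_FALSE → pop True; no jump
LOAD_FAST_LOAD_FAST p,b → push 74,17
BINARY_OP + → 74 + 17 = 91
STORE_FAST p → p=91
LOAD_FAST i → push 0
LOAD_CONST → push 1
BINARY_OP + → 0 + 1 = 1
STORE_FAST i → i=1
LOAD_FAST i → push 1
LOAD_CONST → push 5
COMPARE_OP bool(<) → 1 vs 5 = True
POP_JUMP_IF_FALSE → pop True; no jump
LOAD_FAST_LOAD_FAST p,b → push 91,17
BINARY_OP + → 91 + 17 = 108
STORE_FAST p → p=108
LOAD_FAST i → push 1
LOAD_CONST → push 1
BINARY_OP + → 1 + 1 = 2
STORE_FAST i → i=2
LOAD_FAST i → push 2
LOAD_CONST → push 5
COMPARE_OP bool(<) → 2 vs 5 = True
POP_JUMP_IF_FALSE → pop True; no jump
LOAD_FAST_LOAD_FAST p,b → push 108,17
BINARY_OP + → 108 + 17 = 125
STORE_FAST p → p=125
LOAD_FAST i → push 2
LOAD_CONST → push 1
BINARY_OP + → 2 + 1 = 3
STORE_FAST i → i=3
LOAD_FAST i → push 3
LOAD_CONST → push 5
COMPARE_OP bool(<) → 3 vs 5 = True
POP_JUMP_IF_FALSE → pop True; no jump
LOAD_FAST_LOAD_FAST p,b → push 125,17
BINARY_OP + → 125 + 17 = 142
STORE_FAST p → p=142
LOAD_FAST i → push 3
LOAD_CONST → push 1
BINARY_OP + → 3 + 1 = 4
STORE_FAST i → i=4
LOAD_FAST i → push 4
LOAD_CONST → push 5
COMPARE_OP bool(<) → 4 vs 5 = True
POP_JUMP_IF_FALSE → pop True; no jump
LOAD_FAST_LOAD_FAST p,b → push 142,17
BINARY_OP + → 142 + 17 = 159
STORE_FAST p → p=159
LOAD_FAST i → push 4
LOAD_CONST → push 1
BINARY_OP + → 4 + 1 = 5
STORE_FAST i → i=5
LOAD_FAST i → push 5
LOAD_CONST → push 5
COMPARE_OP bool(<) → 5 vs 5 = False
POP_JUMP_IF_FALSE → pop False; jump
LOAD_FAST p → push 159
RETURN_VALUE → return 159.

159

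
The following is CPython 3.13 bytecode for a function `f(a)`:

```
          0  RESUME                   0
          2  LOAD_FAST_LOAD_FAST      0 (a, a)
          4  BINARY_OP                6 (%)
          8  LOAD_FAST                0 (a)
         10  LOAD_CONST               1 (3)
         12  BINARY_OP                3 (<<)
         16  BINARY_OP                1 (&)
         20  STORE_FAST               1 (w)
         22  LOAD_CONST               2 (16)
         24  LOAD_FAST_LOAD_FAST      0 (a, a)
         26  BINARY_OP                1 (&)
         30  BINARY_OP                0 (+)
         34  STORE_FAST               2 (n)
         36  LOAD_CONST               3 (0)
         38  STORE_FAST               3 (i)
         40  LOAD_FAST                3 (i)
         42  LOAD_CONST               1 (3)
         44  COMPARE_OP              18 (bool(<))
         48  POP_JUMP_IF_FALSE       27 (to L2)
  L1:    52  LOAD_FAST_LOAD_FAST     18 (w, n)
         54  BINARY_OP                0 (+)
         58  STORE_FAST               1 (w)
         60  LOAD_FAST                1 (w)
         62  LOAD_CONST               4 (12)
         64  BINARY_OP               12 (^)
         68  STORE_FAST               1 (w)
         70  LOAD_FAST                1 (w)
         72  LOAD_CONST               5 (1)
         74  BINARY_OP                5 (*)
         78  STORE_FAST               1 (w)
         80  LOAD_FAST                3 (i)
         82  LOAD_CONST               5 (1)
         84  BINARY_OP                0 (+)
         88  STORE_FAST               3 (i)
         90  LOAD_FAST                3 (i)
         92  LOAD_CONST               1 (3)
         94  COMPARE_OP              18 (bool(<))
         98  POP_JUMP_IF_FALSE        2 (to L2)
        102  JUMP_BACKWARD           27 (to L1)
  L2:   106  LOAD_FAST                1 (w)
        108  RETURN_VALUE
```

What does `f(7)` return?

89

LOAD_FAST_LOAD_FAST a,a → push 7,7
BINARY_OP % → 7 % 7 = 0
LOAD_FAST a → push 7
LOAD_CONST → push 3
BINARY_OP << → 7 << 3 = 56
BINARY_OP & → 0 & 56 = 0
STORE_FAST w → w=0
LOAD_CONST → push 16
LOAD_FAST_LOAD_FAST a,a → push 7,7
BINARY_OP & → 7 & 7 = 7
BINARY_OP + → 16 + 7 = 23
STORE_FAST n → n=23
LOAD_CONST → push 0
STORE_FAST i → i=0
LOAD_FAST i → push 0
LOAD_CONST → push 3
COMPARE_OP bool(<) → 0 vs 3 = True
POP_JUMP_IF_FALSE → pop True; no jump
LOAD_FAST_LOAD_FAST w,n → push 0,23
BINARY_OP + → 0 + 23 = 23
STORE_FAST w → w=23
LOAD_FAST w → push 23
LOAD_CONST → push 12
BINARY_OP ^ → 23 ^ 12 = 27
STORE_FAST w → w=27
LOAD_FAST w → push 27
LOAD_CONST → push 1
BINARY_OP * → 27 * 1 = 27
STORE_FAST w → w=27
LOAD_FAST i → push 0
LOAD_CONST → push 1
BINARY_OP + → 0 + 1 = 1
STORE_FAST i → i=1
LOAD_FAST i → push 1
LOAD_CONST → push 3
COMPARE_OP bool(<) → 1 vs 3 = True
POP_JUMP_IF_FALSE → pop True; no jump
LOAD_FAST_LOAD_FAST w,n → push 27,23
BINARY_OP + → 27 + 23 = 50
STORE_FAST w → w=50
LOAD_FAST w → push 50
LOAD_CONST → push 12
BINARY_OP ^ → 50 ^ 12 = 62
STORE_FAST w → w=62
LOAD_FAST w → push 62
LOAD_CONST → push 1
BINARY_OP * → 62 * 1 = 62
STORE_FAST w → w=62
LOAD_FAST i → push 1
LOAD_CONST → push 1
BINARY_OP + → 1 + 1 = 2
STORE_FAST i → i=2
LOAD_FAST i → push 2
LOAD_CONST → push 3
COMPARE_OP bool(<) → 2 vs 3 = True
POP_JUMP_IF_FALSE → pop True; no jump
LOAD_FAST_LOAD_FAST w,n → push 62,23
BINARY_OP + → 62 + 23 = 85
STORE_FAST w → w=85
LOAD_FAST w → push 85
LOAD_CONST → push 12
BINARY_OP ^ → 85 ^ 12 = 89
STORE_FAST w → w=89
LOAD_FAST w → push 89
LOAD_CONST → push 1
BINARY_OP * → 89 * 1 = 89
STORE_FAST w → w=89
LOAD_FAST i → push 2
LOAD_CONST → push 1
BINARY_OP + → 2 + 1 = 3
STORE_FAST i → i=3
LOAD_FAST i → push 3
LOAD_CONST → push 3
COMPARE_OP bool(<) → 3 vs 3 = False
POP_JUMP_IF_FALSE → pop False; jump
LOAD_FAST w → push 89
RETURN_VALUE → return 89.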